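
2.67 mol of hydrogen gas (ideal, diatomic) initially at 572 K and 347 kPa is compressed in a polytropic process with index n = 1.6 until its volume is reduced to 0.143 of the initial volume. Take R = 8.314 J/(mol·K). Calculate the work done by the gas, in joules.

-46800 J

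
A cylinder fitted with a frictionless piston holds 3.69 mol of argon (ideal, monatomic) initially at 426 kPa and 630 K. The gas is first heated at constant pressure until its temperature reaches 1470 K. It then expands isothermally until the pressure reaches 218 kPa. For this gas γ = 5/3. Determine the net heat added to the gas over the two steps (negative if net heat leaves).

94600 J

V₁ = nRT₁/P₁ = 3.69×8.314×630/426 = 45.4 L.
Step 1 — Isobaric: P stays 426 kPa; V/T = const ⇒ T₂ = 1470 K, V₂ = 106 L.
W = PΔV = 426×(106−45.4) kPa·L = 25800 J.
ΔU = nCvΔT = 3.69×12.5×(1470−630) = 38700 J.
Q = ΔU + W = nCpΔT = 64400 J.
State after step 1: P = 426 kPa, V = 106 L, T = 1470 K.
Step 2 — Isothermal: T stays 1470 K; PV = const ⇒ V₂ = 207 L, P₂ = 218 kPa.
ΔU = 0 (ideal gas, T constant).
W = nRT ln(V₂/V₁) = 3.69×8.314×1470×ln(1.95) = 30200 J.
Q = ΔU + W = 30200 J.
Net over both steps: W = 56000 J, Q = 94600 J, ΔU = 38700 J.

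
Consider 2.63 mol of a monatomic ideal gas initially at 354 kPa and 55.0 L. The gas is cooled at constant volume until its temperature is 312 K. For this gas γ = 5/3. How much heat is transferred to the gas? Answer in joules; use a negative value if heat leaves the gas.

T₁ = P₁V₁/(nR) = 354×55.0/(2.63×8.314) = 890 K.
Isochoric: V stays 55.0 L; P/T = const ⇒ T₂ = 312 K, P₂ = 124 kPa.
W = 0 (no volume change).
ΔU = nCvΔT = 2.63×12.5×(312−890) = -19000 J.
Q = ΔU = -19000 J.

-19000 J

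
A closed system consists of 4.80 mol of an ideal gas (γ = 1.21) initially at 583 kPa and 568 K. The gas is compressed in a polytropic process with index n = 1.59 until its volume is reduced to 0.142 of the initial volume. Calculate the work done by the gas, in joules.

-83100 J

V₁ = nRT₁/P₁ = 4.80×8.314×568/583 = 38.9 L.
Polytropic n=1.59: T₂ = T₁(V₁/V₂)^(n−1) = 568×(7.04)^0.59 = 1800 K; P₂ = P₁(V₁/V₂)^n = 13000 kPa.
W = (P₁V₁−P₂V₂)/(n−1) = (583×38.9−13000×5.52)/0.59 = -83100 J.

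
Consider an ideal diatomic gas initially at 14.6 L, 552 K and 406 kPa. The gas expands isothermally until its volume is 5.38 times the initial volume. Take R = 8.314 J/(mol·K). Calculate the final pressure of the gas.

Isothermal: T stays 552 K; PV = const ⇒ V₂ = 78.5 L, P₂ = 75.5 kPa.

75.5 kPa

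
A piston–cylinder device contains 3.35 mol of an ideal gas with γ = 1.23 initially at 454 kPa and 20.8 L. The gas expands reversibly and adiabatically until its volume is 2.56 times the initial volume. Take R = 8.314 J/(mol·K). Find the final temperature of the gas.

273 K

T₁ = P₁V₁/(nR) = 454×20.8/(3.35×8.314) = 339 K.
Adiabatic: TV^(γ−1) = const ⇒ T₂ = 339×(0.391)^0.230 = 273 K; PV^γ = const ⇒ P₂ = 143 kPa.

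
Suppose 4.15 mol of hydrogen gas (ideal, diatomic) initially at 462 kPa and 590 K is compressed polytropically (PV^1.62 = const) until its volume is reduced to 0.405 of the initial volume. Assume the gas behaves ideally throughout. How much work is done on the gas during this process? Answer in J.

24700 J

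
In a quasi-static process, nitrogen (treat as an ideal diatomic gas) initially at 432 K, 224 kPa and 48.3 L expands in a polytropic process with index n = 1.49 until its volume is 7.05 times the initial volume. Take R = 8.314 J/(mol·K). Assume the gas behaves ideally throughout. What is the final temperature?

166 K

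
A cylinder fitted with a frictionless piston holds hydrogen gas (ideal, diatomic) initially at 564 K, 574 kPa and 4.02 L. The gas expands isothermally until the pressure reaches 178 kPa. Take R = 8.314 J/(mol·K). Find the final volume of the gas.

13.0 L

Isothermal: T stays 564 K; PV = const ⇒ V₂ = 13.0 L, P₂ = 178 kPa.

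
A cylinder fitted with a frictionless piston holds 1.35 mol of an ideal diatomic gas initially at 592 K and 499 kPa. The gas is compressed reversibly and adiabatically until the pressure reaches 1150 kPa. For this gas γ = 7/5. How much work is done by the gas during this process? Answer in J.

-4480 J

V₁ = nRT₁/P₁ = 1.35×8.314×592/499 = 13.3 L.
Adiabatic: T₂/T₁ = (P₂/P₁)^((γ−1)/γ) ⇒ T₂ = 592×(2.30)^0.286 = 751 K; V₂ = 7.33 L.
ΔU = nCvΔT = 1.35×20.8×(751−592) = 4480 J.
Q = 0 for an adiabatic process, so W = −ΔU = -4480 J.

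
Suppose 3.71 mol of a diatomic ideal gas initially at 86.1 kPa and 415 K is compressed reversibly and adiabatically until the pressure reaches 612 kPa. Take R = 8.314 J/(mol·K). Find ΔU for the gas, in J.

24000 J

V₁ = nRT₁/P₁ = 3.71×8.314×415/86.1 = 149 L.
Adiabatic: T₂/T₁ = (P₂/P₁)^((γ−1)/γ) ⇒ T₂ = 415×(7.11)^0.286 = 727 K; V₂ = 36.6 L.
For an ideal gas ΔU = nCvΔT with Cv = (5/2)R = 20.8 J/(mol·K).
ΔU = 3.71×20.8×(727−415) = 24000 J.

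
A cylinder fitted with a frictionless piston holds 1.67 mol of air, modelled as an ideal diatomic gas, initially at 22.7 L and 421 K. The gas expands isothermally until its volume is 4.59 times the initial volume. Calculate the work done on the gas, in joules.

-8910 J

P₁ = nRT₁/V₁ = 1.67×8.314×421/22.7 = 258 kPa.
Isothermal: T stays 421 K; PV = const ⇒ V₂ = 104 L, P₂ = 56.1 kPa.
W = nRT ln(V₂/V₁) = 1.67×8.314×421×ln(4.59) = 8910 J.
Work done on the gas = −W_by = -8910 J.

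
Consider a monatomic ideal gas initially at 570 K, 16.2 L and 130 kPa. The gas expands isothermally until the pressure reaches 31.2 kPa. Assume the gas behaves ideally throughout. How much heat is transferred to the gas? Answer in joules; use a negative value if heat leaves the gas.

3010 J

n = P₁V₁/(RT₁) = 130×16.2/(8.314×570) = 0.444 mol.
Isothermal: T stays 570 K; PV = const ⇒ V₂ = 67.5 L, P₂ = 31.2 kPa.
ΔU = 0 (ideal gas, T constant).
W = nRT ln(V₂/V₁) = 0.444×8.314×570×ln(4.17) = 3010 J.
Q = ΔU + W = 3010 J.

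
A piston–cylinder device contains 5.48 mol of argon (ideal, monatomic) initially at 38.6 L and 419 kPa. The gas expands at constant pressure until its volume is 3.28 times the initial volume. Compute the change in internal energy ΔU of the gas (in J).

T₁ = P₁V₁/(nR) = 419×38.6/(5.48×8.314) = 355 K.
Isobaric: P stays 419 kPa; V/T = const ⇒ T₂ = 1160 K, V₂ = 127 L.
For an ideal gas ΔU = nCvΔT with Cv = (3/2)R = 12.5 J/(mol·K).
ΔU = 5.48×12.5×(1160−355) = 55300 J.

55300 J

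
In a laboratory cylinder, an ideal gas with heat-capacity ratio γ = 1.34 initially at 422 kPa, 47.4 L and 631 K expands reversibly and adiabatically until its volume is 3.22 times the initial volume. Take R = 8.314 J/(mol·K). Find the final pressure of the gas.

Adiabatic: TV^(γ−1) = const ⇒ T₂ = 631×(0.311)^0.340 = 424 K; PV^γ = const ⇒ P₂ = 88.1 kPa.

88.1 kPa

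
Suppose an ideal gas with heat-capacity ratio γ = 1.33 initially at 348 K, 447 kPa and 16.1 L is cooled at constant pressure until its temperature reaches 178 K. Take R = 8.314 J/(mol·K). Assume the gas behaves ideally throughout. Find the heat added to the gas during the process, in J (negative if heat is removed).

-14200 J

n = P₁V₁/(RT₁) = 447×16.1/(8.314×348) = 2.49 mol.
Isobaric: P stays 447 kPa; V/T = const ⇒ T₂ = 178 K, V₂ = 8.24 L.
W = PΔV = 447×(8.24−16.1) kPa·L = -3520 J.
ΔU = nCvΔT = 2.49×25.2×(178−348) = -10700 J.
Q = ΔU + W = nCpΔT = -14200 J.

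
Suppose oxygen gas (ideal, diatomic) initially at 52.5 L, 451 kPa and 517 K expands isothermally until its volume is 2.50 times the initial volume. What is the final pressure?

180 kPa

Isothermal: T stays 517 K; PV = const ⇒ V₂ = 131 L, P₂ = 180 kPa.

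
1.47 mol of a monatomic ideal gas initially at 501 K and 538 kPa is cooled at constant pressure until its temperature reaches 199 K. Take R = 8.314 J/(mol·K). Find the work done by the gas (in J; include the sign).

-3690 J

V₁ = nRT₁/P₁ = 1.47×8.314×501/538 = 11.4 L.
Isobaric: P stays 538 kPa; V/T = const ⇒ T₂ = 199 K, V₂ = 4.52 L.
W = PΔV = 538×(4.52−11.4) kPa·L = -3690 J.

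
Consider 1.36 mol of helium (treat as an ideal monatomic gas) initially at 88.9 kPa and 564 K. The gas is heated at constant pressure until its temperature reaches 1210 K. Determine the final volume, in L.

V₁ = nRT₁/P₁ = 1.36×8.314×564/88.9 = 71.7 L.
Isobaric: P stays 88.9 kPa; V/T = const ⇒ T₂ = 1210 K, V₂ = 154 L.

154 L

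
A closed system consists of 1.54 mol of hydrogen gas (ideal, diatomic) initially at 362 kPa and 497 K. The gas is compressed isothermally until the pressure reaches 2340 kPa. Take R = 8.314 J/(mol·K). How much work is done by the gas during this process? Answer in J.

-11900 J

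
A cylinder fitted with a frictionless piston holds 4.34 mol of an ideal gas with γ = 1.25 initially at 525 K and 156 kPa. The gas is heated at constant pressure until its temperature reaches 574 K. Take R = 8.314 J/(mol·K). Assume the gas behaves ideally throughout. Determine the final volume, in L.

133 L

V₁ = nRT₁/P₁ = 4.34×8.314×525/156 = 121 L.
Isobaric: P stays 156 kPa; V/T = const ⇒ T₂ = 574 K, V₂ = 133 L.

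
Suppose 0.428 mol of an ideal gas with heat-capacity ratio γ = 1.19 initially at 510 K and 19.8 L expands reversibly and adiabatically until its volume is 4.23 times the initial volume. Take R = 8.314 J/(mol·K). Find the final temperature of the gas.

388 K

P₁ = nRT₁/V₁ = 0.428×8.314×510/19.8 = 91.7 kPa.
Adiabatic: TV^(γ−1) = const ⇒ T₂ = 510×(0.236)^0.190 = 388 K; PV^γ = const ⇒ P₂ = 16.5 kPa.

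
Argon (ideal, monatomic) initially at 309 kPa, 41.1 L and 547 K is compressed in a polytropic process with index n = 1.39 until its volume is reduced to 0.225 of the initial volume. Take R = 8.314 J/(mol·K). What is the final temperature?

979 K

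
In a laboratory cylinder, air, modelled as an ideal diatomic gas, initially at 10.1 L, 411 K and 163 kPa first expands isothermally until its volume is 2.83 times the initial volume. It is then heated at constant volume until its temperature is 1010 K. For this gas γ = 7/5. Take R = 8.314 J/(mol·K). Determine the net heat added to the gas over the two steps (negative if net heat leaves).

n = P₁V₁/(RT₁) = 163×10.1/(8.314×411) = 0.482 mol.
Step 1 — Isothermal: T stays 411 K; PV = const ⇒ V₂ = 28.6 L, P₂ = 57.6 kPa.
ΔU = 0 (ideal gas, T constant).
W = nRT ln(V₂/V₁) = 0.482×8.314×411×ln(2.83) = 1710 J.
Q = ΔU + W = 1710 J.
State after step 1: P = 57.6 kPa, V = 28.6 L, T = 411 K.
Step 2 — Isochoric: V stays 28.6 L; P/T = const ⇒ T₂ = 1010 K, P₂ = 142 kPa.
W = 0 (no volume change).
ΔU = nCvΔT = 0.482×20.8×(1010−411) = 6000 J.
Q = ΔU = 6000 J.
Net over both steps: W = 1710 J, Q = 7710 J, ΔU = 6000 J.

7710 J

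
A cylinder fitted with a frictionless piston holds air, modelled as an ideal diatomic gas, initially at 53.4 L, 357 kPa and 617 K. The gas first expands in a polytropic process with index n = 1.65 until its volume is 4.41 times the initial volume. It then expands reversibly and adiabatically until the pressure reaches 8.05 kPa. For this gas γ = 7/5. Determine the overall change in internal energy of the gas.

-35300 J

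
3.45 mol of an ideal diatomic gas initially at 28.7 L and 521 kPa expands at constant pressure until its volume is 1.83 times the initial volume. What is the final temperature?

954 K

T₁ = P₁V₁/(nR) = 521×28.7/(3.45×8.314) = 521 K.
Isobaric: P stays 521 kPa; V/T = const ⇒ T₂ = 954 K, V₂ = 52.5 L.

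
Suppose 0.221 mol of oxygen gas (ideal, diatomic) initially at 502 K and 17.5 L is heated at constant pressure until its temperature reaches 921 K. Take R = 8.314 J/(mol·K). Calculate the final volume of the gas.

32.1 L

P₁ = nRT₁/V₁ = 0.221×8.314×502/17.5 = 52.7 kPa.
Isobaric: P stays 52.7 kPa; V/T = const ⇒ T₂ = 921 K, V₂ = 32.1 L.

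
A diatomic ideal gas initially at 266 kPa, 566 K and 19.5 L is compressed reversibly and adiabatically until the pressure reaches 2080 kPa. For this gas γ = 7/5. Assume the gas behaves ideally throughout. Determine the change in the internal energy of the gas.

n = P₁V₁/(RT₁) = 266×19.5/(8.314×566) = 1.10 mol.
Adiabatic: T₂/T₁ = (P₂/P₁)^((γ−1)/γ) ⇒ T₂ = 566×(7.82)^0.286 = 1020 K; V₂ = 4.49 L.
For an ideal gas ΔU = nCvΔT with Cv = (5/2)R = 20.8 J/(mol·K).
ΔU = 1.10×20.8×(1020−566) = 10400 J.

10400 J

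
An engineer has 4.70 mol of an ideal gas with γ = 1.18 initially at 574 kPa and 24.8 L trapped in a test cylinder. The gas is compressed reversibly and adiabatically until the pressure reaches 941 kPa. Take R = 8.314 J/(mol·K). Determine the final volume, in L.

T₁ = P₁V₁/(nR) = 574×24.8/(4.70×8.314) = 364 K.
Adiabatic: T₂/T₁ = (P₂/P₁)^((γ−1)/γ) ⇒ T₂ = 364×(1.64)^0.153 = 393 K; V₂ = 16.3 L.

16.3 L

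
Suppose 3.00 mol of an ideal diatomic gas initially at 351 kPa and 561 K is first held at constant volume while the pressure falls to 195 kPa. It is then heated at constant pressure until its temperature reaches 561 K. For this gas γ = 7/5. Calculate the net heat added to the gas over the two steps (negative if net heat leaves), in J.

6220 J

V₁ = nRT₁/P₁ = 3.00×8.314×561/351 = 39.9 L.
Step 1 — Isochoric: V stays 39.9 L; P/T = const ⇒ T₂ = 312 K, P₂ = 195 kPa.
W = 0 (no volume change).
ΔU = nCvΔT = 3.00×20.8×(312−561) = -15500 J.
Q = ΔU = -15500 J.
State after step 1: P = 195 kPa, V = 39.9 L, T = 312 K.
Step 2 — Isobaric: P stays 195 kPa; V/T = const ⇒ T₂ = 561 K, V₂ = 71.8 L.
W = PΔV = 195×(71.8−39.9) kPa·L = 6220 J.
ΔU = nCvΔT = 3.00×20.8×(561−312) = 15500 J.
Q = ΔU + W = nCpΔT = 21800 J.
Net over both steps: W = 6220 J, Q = 6220 J, ΔU = 0 J.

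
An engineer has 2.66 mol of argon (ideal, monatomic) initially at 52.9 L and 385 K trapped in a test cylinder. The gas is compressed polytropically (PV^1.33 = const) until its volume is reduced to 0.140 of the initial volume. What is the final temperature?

737 K

P₁ = nRT₁/V₁ = 2.66×8.314×385/52.9 = 161 kPa.
Polytropic n=1.33: T₂ = T₁(V₁/V₂)^(n−1) = 385×(7.14)^0.33 = 737 K; P₂ = P₁(V₁/V₂)^n = 2200 kPa.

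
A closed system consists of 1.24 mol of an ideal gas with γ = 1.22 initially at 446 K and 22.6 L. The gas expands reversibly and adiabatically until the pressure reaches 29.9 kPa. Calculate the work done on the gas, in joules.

-6110 J

P₁ = nRT₁/V₁ = 1.24×8.314×446/22.6 = 203 kPa.
Adiabatic: T₂/T₁ = (P₂/P₁)^((γ−1)/γ) ⇒ T₂ = 446×(0.147)^0.180 = 316 K; V₂ = 109 L.
ΔU = nCvΔT = 1.24×37.8×(316−446) = -6110 J.
Q = 0 for an adiabatic process, so W = −ΔU = 6110 J.
Work done on the gas = −W_by = -6110 J.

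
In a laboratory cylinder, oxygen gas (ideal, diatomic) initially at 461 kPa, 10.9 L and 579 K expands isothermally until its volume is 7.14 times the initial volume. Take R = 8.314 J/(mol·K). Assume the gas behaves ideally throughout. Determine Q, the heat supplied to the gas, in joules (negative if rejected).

n = P₁V₁/(RT₁) = 461×10.9/(8.314×579) = 1.04 mol.
Isothermal: T stays 579 K; PV = const ⇒ V₂ = 77.8 L, P₂ = 64.6 kPa.
ΔU = 0 (ideal gas, T constant).
W = nRT ln(V₂/V₁) = 1.04×8.314×579×ln(7.14) = 9880 J.
Q = ΔU + W = 9880 J.

9880 J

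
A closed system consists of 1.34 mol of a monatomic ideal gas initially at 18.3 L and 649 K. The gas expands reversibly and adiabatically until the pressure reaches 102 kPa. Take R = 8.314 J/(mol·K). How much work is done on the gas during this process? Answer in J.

P₁ = nRT₁/V₁ = 1.34×8.314×649/18.3 = 395 kPa.
Adiabatic: T₂/T₁ = (P₂/P₁)^((γ−1)/γ) ⇒ T₂ = 649×(0.258)^0.400 = 378 K; V₂ = 41.2 L.
ΔU = nCvΔT = 1.34×12.5×(378−649) = -4540 J.
Q = 0 for an adiabatic process, so W = −ΔU = 4540 J.
Work done on the gas = −W_by = -4540 J.

-4540 J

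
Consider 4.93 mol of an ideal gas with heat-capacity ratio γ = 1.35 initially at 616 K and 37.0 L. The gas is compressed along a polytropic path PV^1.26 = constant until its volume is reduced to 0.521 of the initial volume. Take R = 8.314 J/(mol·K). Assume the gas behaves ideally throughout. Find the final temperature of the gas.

P₁ = nRT₁/V₁ = 4.93×8.314×616/37.0 = 682 kPa.
Polytropic n=1.26: T₂ = T₁(V₁/V₂)^(n−1) = 616×(1.92)^0.26 = 730 K; P₂ = P₁(V₁/V₂)^n = 1550 kPa.

730 K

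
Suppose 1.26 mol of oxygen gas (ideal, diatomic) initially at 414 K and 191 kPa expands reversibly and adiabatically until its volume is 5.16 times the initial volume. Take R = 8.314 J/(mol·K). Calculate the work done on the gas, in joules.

-5220 J

V₁ = nRT₁/P₁ = 1.26×8.314×414/191 = 22.7 L.
Adiabatic: TV^(γ−1) = const ⇒ T₂ = 414×(0.194)^0.400 = 215 K; PV^γ = const ⇒ P₂ = 19.2 kPa.
ΔU = nCvΔT = 1.26×20.8×(215−414) = -5220 J.
Q = 0 for an adiabatic process, so W = −ΔU = 5220 J.
Work done on the gas = −W_by = -5220 J.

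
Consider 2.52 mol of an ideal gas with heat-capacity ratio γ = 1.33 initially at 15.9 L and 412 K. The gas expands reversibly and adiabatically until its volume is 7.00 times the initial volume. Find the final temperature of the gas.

217 K

P₁ = nRT₁/V₁ = 2.52×8.314×412/15.9 = 543 kPa.
Adiabatic: TV^(γ−1) = const ⇒ T₂ = 412×(0.143)^0.330 = 217 K; PV^γ = const ⇒ P₂ = 40.8 kPa.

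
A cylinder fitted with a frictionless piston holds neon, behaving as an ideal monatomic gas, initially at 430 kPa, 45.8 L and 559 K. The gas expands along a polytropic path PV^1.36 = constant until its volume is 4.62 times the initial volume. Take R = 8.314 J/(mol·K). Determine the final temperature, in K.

322 K

Polytropic n=1.36: T₂ = T₁(V₁/V₂)^(n−1) = 559×(0.216)^0.36 = 322 K; P₂ = P₁(V₁/V₂)^n = 53.6 kPa.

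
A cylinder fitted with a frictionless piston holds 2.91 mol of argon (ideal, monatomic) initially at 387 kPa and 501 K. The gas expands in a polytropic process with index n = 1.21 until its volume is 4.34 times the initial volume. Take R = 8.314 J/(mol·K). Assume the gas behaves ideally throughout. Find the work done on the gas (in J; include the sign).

V₁ = nRT₁/P₁ = 2.91×8.314×501/387 = 31.3 L.
Polytropic n=1.21: T₂ = T₁(V₁/V₂)^(n−1) = 501×(0.230)^0.21 = 368 K; P₂ = P₁(V₁/V₂)^n = 65.5 kPa.
W = (P₁V₁−P₂V₂)/(n−1) = (387×31.3−65.5×136)/0.21 = 15300 J.
Work done on the gas = −W_by = -15300 J.

-15300 J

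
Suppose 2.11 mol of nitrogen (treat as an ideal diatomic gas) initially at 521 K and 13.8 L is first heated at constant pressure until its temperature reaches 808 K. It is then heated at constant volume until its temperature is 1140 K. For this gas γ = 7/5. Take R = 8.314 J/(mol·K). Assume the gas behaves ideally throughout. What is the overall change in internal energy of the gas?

27100 J

P₁ = nRT₁/V₁ = 2.11×8.314×521/13.8 = 662 kPa.
Step 1 — Isobaric: P stays 662 kPa; V/T = const ⇒ T₂ = 808 K, V₂ = 21.4 L.
W = PΔV = 662×(21.4−13.8) kPa·L = 5030 J.
ΔU = nCvΔT = 2.11×20.8×(808−521) = 12600 J.
Q = ΔU + W = nCpΔT = 17600 J.
State after step 1: P = 662 kPa, V = 21.4 L, T = 808 K.
Step 2 — Isochoric: V stays 21.4 L; P/T = const ⇒ T₂ = 1140 K, P₂ = 934 kPa.
W = 0 (no volume change).
ΔU = nCvΔT = 2.11×20.8×(1140−808) = 14600 J.
Q = ΔU = 14600 J.
Net over both steps: W = 5030 J, Q = 32200 J, ΔU = 27100 J.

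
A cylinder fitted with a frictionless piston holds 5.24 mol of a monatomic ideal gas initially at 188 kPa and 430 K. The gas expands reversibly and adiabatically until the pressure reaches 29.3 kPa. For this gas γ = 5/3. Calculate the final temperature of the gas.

V₁ = nRT₁/P₁ = 5.24×8.314×430/188 = 99.6 L.
Adiabatic: T₂/T₁ = (P₂/P₁)^((γ−1)/γ) ⇒ T₂ = 430×(0.156)^0.400 = 204 K; V₂ = 304 L.

204 K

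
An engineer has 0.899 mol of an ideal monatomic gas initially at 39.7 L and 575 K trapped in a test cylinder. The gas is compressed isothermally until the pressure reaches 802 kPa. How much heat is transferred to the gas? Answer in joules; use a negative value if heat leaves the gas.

-8610 J

P₁ = nRT₁/V₁ = 0.899×8.314×575/39.7 = 108 kPa.
Isothermal: T stays 575 K; PV = const ⇒ V₂ = 5.36 L, P₂ = 802 kPa.
ΔU = 0 (ideal gas, T constant).
W = nRT ln(V₂/V₁) = 0.899×8.314×575×ln(0.135) = -8610 J.
Q = ΔU + W = -8610 J.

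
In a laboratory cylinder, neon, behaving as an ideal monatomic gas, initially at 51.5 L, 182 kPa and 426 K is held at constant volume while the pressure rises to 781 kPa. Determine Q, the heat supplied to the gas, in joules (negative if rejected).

46300 J

n = P₁V₁/(RT₁) = 182×51.5/(8.314×426) = 2.65 mol.
Isochoric: V stays 51.5 L; P/T = const ⇒ T₂ = 1830 K, P₂ = 781 kPa.
W = 0 (no volume change).
ΔU = nCvΔT = 2.65×12.5×(1830−426) = 46300 J.
Q = ΔU = 46300 J.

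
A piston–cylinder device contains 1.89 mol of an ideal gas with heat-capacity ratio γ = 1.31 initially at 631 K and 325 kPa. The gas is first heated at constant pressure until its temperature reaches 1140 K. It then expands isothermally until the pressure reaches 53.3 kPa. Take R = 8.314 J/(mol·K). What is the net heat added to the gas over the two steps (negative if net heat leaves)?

66200 J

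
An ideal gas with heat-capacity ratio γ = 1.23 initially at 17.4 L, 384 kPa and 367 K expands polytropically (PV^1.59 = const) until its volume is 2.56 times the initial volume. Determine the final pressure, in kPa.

Polytropic n=1.59: T₂ = T₁(V₁/V₂)^(n−1) = 367×(0.391)^0.59 = 211 K; P₂ = P₁(V₁/V₂)^n = 86.1 kPa.

86.1 kPa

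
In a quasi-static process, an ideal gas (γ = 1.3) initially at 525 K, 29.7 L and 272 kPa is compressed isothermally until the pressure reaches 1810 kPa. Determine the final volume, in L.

Isothermal: T stays 525 K; PV = const ⇒ V₂ = 4.46 L, P₂ = 1810 kPa.

4.46 L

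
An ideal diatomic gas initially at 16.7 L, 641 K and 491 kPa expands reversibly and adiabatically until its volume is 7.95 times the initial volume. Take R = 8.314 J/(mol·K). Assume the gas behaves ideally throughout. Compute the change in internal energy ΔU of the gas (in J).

-11600 J

n = P₁V₁/(RT₁) = 491×16.7/(8.314×641) = 1.54 mol.
Adiabatic: TV^(γ−1) = const ⇒ T₂ = 641×(0.126)^0.400 = 280 K; PV^γ = const ⇒ P₂ = 27.0 kPa.
For an ideal gas ΔU = nCvΔT with Cv = (5/2)R = 20.8 J/(mol·K).
ΔU = 1.54×20.8×(280−641) = -11600 J.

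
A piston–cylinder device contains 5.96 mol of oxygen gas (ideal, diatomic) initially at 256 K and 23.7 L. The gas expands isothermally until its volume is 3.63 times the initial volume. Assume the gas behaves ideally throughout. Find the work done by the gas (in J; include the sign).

16400 J

P₁ = nRT₁/V₁ = 5.96×8.314×256/23.7 = 535 kPa.
Isothermal: T stays 256 K; PV = const ⇒ V₂ = 86.0 L, P₂ = 147 kPa.
W = nRT ln(V₂/V₁) = 5.96×8.314×256×ln(3.63) = 16400 J.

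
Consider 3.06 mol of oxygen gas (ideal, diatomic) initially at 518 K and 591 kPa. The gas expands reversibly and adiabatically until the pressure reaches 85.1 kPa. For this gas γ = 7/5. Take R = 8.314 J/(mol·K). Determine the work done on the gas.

V₁ = nRT₁/P₁ = 3.06×8.314×518/591 = 22.3 L.
Adiabatic: T₂/T₁ = (P₂/P₁)^((γ−1)/γ) ⇒ T₂ = 518×(0.144)^0.286 = 298 K; V₂ = 89.0 L.
ΔU = nCvΔT = 3.06×20.8×(298−518) = -14000 J.
Q = 0 for an adiabatic process, so W = −ΔU = 14000 J.
Work done on the gas = −W_by = -14000 J.

-14000 J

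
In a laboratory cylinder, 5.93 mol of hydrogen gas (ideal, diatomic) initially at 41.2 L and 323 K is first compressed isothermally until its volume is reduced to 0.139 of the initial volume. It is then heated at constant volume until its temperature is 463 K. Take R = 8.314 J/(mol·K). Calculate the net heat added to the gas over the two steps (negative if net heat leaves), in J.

P₁ = nRT₁/V₁ = 5.93×8.314×323/41.2 = 387 kPa.
Step 1 — Isothermal: T stays 323 K; PV = const ⇒ V₂ = 5.73 L, P₂ = 2780 kPa.
ΔU = 0 (ideal gas, T constant).
W = nRT ln(V₂/V₁) = 5.93×8.314×323×ln(0.139) = -31400 J.
Q = ΔU + W = -31400 J.
State after step 1: P = 2780 kPa, V = 5.73 L, T = 323 K.
Step 2 — Isochoric: V stays 5.73 L; P/T = const ⇒ T₂ = 463 K, P₂ = 3990 kPa.
W = 0 (no volume change).
ΔU = nCvΔT = 5.93×20.8×(463−323) = 17300 J.
Q = ΔU = 17300 J.
Net over both steps: W = -31400 J, Q = -14200 J, ΔU = 17300 J.

-14200 J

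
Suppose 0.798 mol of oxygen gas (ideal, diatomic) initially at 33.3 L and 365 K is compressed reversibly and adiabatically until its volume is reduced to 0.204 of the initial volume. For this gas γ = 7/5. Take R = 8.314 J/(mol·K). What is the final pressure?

P₁ = nRT₁/V₁ = 0.798×8.314×365/33.3 = 72.7 kPa.
Adiabatic: TV^(γ−1) = const ⇒ T₂ = 365×(4.90)^0.400 = 689 K; PV^γ = const ⇒ P₂ = 673 kPa.

673 kPa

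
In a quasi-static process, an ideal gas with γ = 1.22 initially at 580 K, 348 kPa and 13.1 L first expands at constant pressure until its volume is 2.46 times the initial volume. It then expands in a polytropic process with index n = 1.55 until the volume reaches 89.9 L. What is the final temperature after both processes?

n = P₁V₁/(RT₁) = 348×13.1/(8.314×580) = 0.945 mol.
Step 1 — Isobaric: P stays 348 kPa; V/T = const ⇒ T₂ = 1430 K, V₂ = 32.2 L.
W = PΔV = 348×(32.2−13.1) kPa·L = 6660 J.
ΔU = nCvΔT = 0.945×37.8×(1430−580) = 30300 J.
Q = ΔU + W = nCpΔT = 36900 J.
State after step 1: P = 348 kPa, V = 32.2 L, T = 1430 K.
Step 2 — Polytropic n=1.55: T₂ = T₁(V₁/V₂)^(n−1) = 1430×(0.358)^0.55 = 812 K; P₂ = P₁(V₁/V₂)^n = 71.0 kPa.
W = (P₁V₁−P₂V₂)/(n−1) = (348×32.2−71.0×89.9)/0.55 = 8790 J.
ΔU = nCvΔT = 0.945×37.8×(812−1430) = -22000 J.
Q = ΔU + W = -13200 J.
Net over both steps: W = 15400 J, Q = 23700 J, ΔU = 8270 J.

812 K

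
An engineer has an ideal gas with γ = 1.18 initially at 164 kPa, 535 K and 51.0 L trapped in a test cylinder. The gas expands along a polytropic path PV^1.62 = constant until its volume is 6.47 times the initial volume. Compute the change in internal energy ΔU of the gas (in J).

-31900 J

n = P₁V₁/(RT₁) = 164×51.0/(8.314×535) = 1.88 mol.
Polytropic n=1.62: T₂ = T₁(V₁/V₂)^(n−1) = 535×(0.155)^0.62 = 168 K; P₂ = P₁(V₁/V₂)^n = 7.96 kPa.
For an ideal gas ΔU = nCvΔT with Cv = R/(γ−1) = 46.2 J/(mol·K).
ΔU = 1.88×46.2×(168−535) = -31900 J.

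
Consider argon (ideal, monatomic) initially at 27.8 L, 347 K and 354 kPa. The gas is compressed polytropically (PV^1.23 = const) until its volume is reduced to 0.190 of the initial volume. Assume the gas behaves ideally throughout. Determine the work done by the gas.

-19900 J

n = P₁V₁/(RT₁) = 354×27.8/(8.314×347) = 3.41 mol.
Polytropic n=1.23: T₂ = T₁(V₁/V₂)^(n−1) = 347×(5.26)^0.23 = 508 K; P₂ = P₁(V₁/V₂)^n = 2730 kPa.
W = (P₁V₁−P₂V₂)/(n−1) = (354×27.8−2730×5.28)/0.23 = -19900 J.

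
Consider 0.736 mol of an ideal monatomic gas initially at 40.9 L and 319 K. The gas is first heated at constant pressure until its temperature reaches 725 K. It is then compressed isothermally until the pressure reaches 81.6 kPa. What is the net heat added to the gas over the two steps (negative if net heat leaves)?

P₁ = nRT₁/V₁ = 0.736×8.314×319/40.9 = 47.7 kPa.
Step 1 — Isobaric: P stays 47.7 kPa; V/T = const ⇒ T₂ = 725 K, V₂ = 93.0 L.
W = PΔV = 47.7×(93.0−40.9) kPa·L = 2480 J.
ΔU = nCvΔT = 0.736×12.5×(725−319) = 3730 J.
Q = ΔU + W = nCpΔT = 6210 J.
State after step 1: P = 47.7 kPa, V = 93.0 L, T = 725 K.
Step 2 — Isothermal: T stays 725 K; PV = const ⇒ V₂ = 54.4 L, P₂ = 81.6 kPa.
ΔU = 0 (ideal gas, T constant).
W = nRT ln(V₂/V₁) = 0.736×8.314×725×ln(0.585) = -2380 J.
Q = ΔU + W = -2380 J.
Net over both steps: W = 105 J, Q = 3830 J, ΔU = 3730 J.

3830 J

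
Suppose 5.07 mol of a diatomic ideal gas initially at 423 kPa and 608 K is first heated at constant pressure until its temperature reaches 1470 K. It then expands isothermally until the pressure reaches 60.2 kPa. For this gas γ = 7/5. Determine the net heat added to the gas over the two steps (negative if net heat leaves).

248000 J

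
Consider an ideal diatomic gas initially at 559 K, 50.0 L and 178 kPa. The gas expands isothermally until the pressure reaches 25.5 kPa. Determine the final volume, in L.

349 L

Isothermal: T stays 559 K; PV = const ⇒ V₂ = 349 L, P₂ = 25.5 kPa.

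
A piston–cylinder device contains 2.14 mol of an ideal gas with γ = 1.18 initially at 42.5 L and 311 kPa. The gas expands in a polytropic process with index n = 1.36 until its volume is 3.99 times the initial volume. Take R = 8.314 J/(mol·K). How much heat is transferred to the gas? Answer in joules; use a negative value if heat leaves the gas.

-14400 J

T₁ = P₁V₁/(nR) = 311×42.5/(2.14×8.314) = 743 K.
Polytropic n=1.36: T₂ = T₁(V₁/V₂)^(n−1) = 743×(0.251)^0.36 = 451 K; P₂ = P₁(V₁/V₂)^n = 47.4 kPa.
W = (P₁V₁−P₂V₂)/(n−1) = (311×42.5−47.4×170)/0.36 = 14400 J.
ΔU = nCvΔT = 2.14×46.2×(451−743) = -28800 J.
Q = ΔU + W = -14400 J.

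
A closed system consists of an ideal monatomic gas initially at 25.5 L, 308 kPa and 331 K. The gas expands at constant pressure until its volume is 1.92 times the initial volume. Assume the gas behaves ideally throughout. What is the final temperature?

Isobaric: P stays 308 kPa; V/T = const ⇒ T₂ = 636 K, V₂ = 49.0 L.

636 K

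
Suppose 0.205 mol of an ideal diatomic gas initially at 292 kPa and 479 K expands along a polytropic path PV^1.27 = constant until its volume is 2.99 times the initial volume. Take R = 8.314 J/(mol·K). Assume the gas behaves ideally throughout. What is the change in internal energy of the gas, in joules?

V₁ = nRT₁/P₁ = 0.205×8.314×479/292 = 2.80 L.
Polytropic n=1.27: T₂ = T₁(V₁/V₂)^(n−1) = 479×(0.334)^0.27 = 356 K; P₂ = P₁(V₁/V₂)^n = 72.7 kPa.
For an ideal gas ΔU = nCvΔT with Cv = (5/2)R = 20.8 J/(mol·K).
ΔU = 0.205×20.8×(356−479) = -523 J.

-523 J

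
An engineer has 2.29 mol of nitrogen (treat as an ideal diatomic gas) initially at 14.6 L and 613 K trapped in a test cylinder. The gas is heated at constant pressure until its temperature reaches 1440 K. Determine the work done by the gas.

P₁ = nRT₁/V₁ = 2.29×8.314×613/14.6 = 799 kPa.
Isobaric: P stays 799 kPa; V/T = const ⇒ T₂ = 1440 K, V₂ = 34.3 L.
W = PΔV = 799×(34.3−14.6) kPa·L = 15700 J.

15700 J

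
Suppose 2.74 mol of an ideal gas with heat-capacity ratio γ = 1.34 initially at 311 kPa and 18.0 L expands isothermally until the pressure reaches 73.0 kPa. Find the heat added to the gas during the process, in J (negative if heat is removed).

T₁ = P₁V₁/(nR) = 311×18.0/(2.74×8.314) = 246 K.
Isothermal: T stays 246 K; PV = const ⇒ V₂ = 76.7 L, P₂ = 73.0 kPa.
ΔU = 0 (ideal gas, T constant).
W = nRT ln(V₂/V₁) = 2.74×8.314×246×ln(4.26) = 8110 J.
Q = ΔU + W = 8110 J.

8110 J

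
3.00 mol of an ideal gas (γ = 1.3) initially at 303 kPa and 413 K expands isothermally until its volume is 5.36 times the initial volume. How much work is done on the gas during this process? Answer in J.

-17300 J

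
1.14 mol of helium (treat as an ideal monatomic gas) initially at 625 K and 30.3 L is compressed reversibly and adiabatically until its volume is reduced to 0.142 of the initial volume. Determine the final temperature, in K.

2300 K

P₁ = nRT₁/V₁ = 1.14×8.314×625/30.3 = 196 kPa.
Adiabatic: TV^(γ−1) = const ⇒ T₂ = 625×(7.04)^0.667 = 2300 K; PV^γ = const ⇒ P₂ = 5060 kPa.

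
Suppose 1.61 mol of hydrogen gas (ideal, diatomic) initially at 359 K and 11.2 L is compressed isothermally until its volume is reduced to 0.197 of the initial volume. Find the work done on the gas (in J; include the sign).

7810 J

P₁ = nRT₁/V₁ = 1.61×8.314×359/11.2 = 429 kPa.
Isothermal: T stays 359 K; PV = const ⇒ V₂ = 2.21 L, P₂ = 2180 kPa.
W = nRT ln(V₂/V₁) = 1.61×8.314×359×ln(0.197) = -7810 J.
Work done on the gas = −W_by = 7810 J.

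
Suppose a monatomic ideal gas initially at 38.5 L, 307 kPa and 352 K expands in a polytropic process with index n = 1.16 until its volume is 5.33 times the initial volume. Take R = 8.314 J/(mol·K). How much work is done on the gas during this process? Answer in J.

-17400 J

n = P₁V₁/(RT₁) = 307×38.5/(8.314×352) = 4.04 mol.
Polytropic n=1.16: T₂ = T₁(V₁/V₂)^(n−1) = 352×(0.188)^0.16 = 269 K; P₂ = P₁(V₁/V₂)^n = 44.1 kPa.
W = (P₁V₁−P₂V₂)/(n−1) = (307×38.5−44.1×205)/0.16 = 17400 J.
Work done on the gas = −W_by = -17400 J.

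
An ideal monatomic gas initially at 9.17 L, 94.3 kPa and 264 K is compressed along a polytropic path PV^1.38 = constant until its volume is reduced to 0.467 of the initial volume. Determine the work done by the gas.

n = P₁V₁/(RT₁) = 94.3×9.17/(8.314×264) = 0.394 mol.
Polytropic n=1.38: T₂ = T₁(V₁/V₂)^(n−1) = 264×(2.14)^0.38 = 353 K; P₂ = P₁(V₁/V₂)^n = 270 kPa.
W = (P₁V₁−P₂V₂)/(n−1) = (94.3×9.17−270×4.28)/0.38 = -764 J.

-764 J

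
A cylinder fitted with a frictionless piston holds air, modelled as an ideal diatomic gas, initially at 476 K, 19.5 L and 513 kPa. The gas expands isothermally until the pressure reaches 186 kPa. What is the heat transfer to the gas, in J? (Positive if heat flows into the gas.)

10100 J

n = P₁V₁/(RT₁) = 513×19.5/(8.314×476) = 2.53 mol.
Isothermal: T stays 476 K; PV = const ⇒ V₂ = 53.8 L, P₂ = 186 kPa.
ΔU = 0 (ideal gas, T constant).
W = nRT ln(V₂/V₁) = 2.53×8.314×476×ln(2.76) = 10100 J.
Q = ΔU + W = 10100 J.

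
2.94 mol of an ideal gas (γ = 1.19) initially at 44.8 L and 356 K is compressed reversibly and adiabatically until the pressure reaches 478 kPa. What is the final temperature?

P₁ = nRT₁/V₁ = 2.94×8.314×356/44.8 = 194 kPa.
Adiabatic: T₂/T₁ = (P₂/P₁)^((γ−1)/γ) ⇒ T₂ = 356×(2.46)^0.160 = 411 K; V₂ = 21.0 L.

411 K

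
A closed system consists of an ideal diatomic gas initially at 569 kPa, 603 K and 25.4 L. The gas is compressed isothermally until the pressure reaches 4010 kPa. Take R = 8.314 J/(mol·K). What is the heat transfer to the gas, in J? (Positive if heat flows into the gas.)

n = P₁V₁/(RT₁) = 569×25.4/(8.314×603) = 2.88 mol.
Isothermal: T stays 603 K; PV = const ⇒ V₂ = 3.60 L, P₂ = 4010 kPa.
ΔU = 0 (ideal gas, T constant).
W = nRT ln(V₂/V₁) = 2.88×8.314×603×ln(0.142) = -28200 J.
Q = ΔU + W = -28200 J.

-28200 J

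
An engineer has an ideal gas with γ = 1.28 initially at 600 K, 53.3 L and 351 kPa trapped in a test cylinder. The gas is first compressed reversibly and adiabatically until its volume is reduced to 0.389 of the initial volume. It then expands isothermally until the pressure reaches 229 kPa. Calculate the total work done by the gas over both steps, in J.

19600 J

n = P₁V₁/(RT₁) = 351×53.3/(8.314×600) = 3.75 mol.
Step 1 — Adiabatic: TV^(γ−1) = const ⇒ T₂ = 600×(2.57)^0.280 = 782 K; PV^γ = const ⇒ P₂ = 1180 kPa.
ΔU = nCvΔT = 3.75×29.7×(782−600) = 20200 J.
Q = 0 for an adiabatic process, so W = −ΔU = -20200 J.
State after step 1: P = 1180 kPa, V = 20.7 L, T = 782 K.
Step 2 — Isothermal: T stays 782 K; PV = const ⇒ V₂ = 106 L, P₂ = 229 kPa.
ΔU = 0 (ideal gas, T constant).
W = nRT ln(V₂/V₁) = 3.75×8.314×782×ln(5.13) = 39900 J.
Q = ΔU + W = 39900 J.
Net over both steps: W = 19600 J, Q = 39900 J, ΔU = 20200 J.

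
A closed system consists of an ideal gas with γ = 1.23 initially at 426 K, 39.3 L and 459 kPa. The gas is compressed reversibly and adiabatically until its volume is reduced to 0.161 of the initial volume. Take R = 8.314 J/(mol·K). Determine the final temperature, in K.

648 K

Adiabatic: TV^(γ−1) = const ⇒ T₂ = 426×(6.21)^0.230 = 648 K; PV^γ = const ⇒ P₂ = 4340 kPa.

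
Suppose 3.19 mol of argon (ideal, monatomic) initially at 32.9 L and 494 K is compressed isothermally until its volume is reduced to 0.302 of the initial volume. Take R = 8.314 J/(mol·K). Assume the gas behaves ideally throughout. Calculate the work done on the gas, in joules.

P₁ = nRT₁/V₁ = 3.19×8.314×494/32.9 = 398 kPa.
Isothermal: T stays 494 K; PV = const ⇒ V₂ = 9.94 L, P₂ = 1320 kPa.
W = nRT ln(V₂/V₁) = 3.19×8.314×494×ln(0.302) = -15700 J.
Work done on the gas = −W_by = 15700 J.

15700 J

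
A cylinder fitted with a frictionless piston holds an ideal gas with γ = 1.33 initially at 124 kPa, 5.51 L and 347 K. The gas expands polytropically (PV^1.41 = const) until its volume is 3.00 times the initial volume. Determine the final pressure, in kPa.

26.3 kPa

Polytropic n=1.41: T₂ = T₁(V₁/V₂)^(n−1) = 347×(0.333)^0.41 = 221 K; P₂ = P₁(V₁/V₂)^n = 26.3 kPa.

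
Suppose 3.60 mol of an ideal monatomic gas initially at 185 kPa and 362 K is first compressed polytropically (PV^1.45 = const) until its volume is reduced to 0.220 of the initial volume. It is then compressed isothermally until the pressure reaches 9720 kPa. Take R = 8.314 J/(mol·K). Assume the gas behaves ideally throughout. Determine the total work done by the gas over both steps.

-61300 J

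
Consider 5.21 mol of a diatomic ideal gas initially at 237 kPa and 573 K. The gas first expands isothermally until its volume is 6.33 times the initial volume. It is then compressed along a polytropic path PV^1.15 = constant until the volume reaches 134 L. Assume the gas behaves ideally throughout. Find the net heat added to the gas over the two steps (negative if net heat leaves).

17800 J

V₁ = nRT₁/P₁ = 5.21×8.314×573/237 = 105 L.
Step 1 — Isothermal: T stays 573 K; PV = const ⇒ V₂ = 663 L, P₂ = 37.4 kPa.
ΔU = 0 (ideal gas, T constant).
W = nRT ln(V₂/V₁) = 5.21×8.314×573×ln(6.33) = 45800 J.
Q = ΔU + W = 45800 J.
State after step 1: P = 37.4 kPa, V = 663 L, T = 573 K.
Step 2 — Polytropic n=1.15: T₂ = T₁(V₁/V₂)^(n−1) = 573×(4.95)^0.15 = 728 K; P₂ = P₁(V₁/V₂)^n = 235 kPa.
W = (P₁V₁−P₂V₂)/(n−1) = (37.4×663−235×134)/0.15 = -44800 J.
ΔU = nCvΔT = 5.21×20.8×(728−573) = 16800 J.
Q = ΔU + W = -28000 J.
Net over both steps: W = 955 J, Q = 17800 J, ΔU = 16800 J.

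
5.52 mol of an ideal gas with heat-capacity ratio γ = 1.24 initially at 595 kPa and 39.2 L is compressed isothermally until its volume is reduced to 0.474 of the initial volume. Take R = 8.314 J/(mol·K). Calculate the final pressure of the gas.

T₁ = P₁V₁/(nR) = 595×39.2/(5.52×8.314) = 508 K.
Isothermal: T stays 508 K; PV = const ⇒ V₂ = 18.6 L, P₂ = 1260 kPa.

1260 kPa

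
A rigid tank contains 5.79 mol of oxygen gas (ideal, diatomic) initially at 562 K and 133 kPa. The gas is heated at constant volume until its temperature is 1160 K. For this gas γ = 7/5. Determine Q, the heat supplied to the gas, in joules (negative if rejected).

72000 J

V₁ = nRT₁/P₁ = 5.79×8.314×562/133 = 203 L.
Isochoric: V stays 203 L; P/T = const ⇒ T₂ = 1160 K, P₂ = 275 kPa.
W = 0 (no volume change).
ΔU = nCvΔT = 5.79×20.8×(1160−562) = 72000 J.
Q = ΔU = 72000 J.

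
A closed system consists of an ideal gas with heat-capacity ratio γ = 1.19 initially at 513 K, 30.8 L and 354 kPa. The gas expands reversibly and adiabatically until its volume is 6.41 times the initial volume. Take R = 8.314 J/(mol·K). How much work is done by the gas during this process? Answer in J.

17100 J

n = P₁V₁/(RT₁) = 354×30.8/(8.314×513) = 2.56 mol.
Adiabatic: TV^(γ−1) = const ⇒ T₂ = 513×(0.156)^0.190 = 360 K; PV^γ = const ⇒ P₂ = 38.8 kPa.
ΔU = nCvΔT = 2.56×43.8×(360−513) = -17100 J.
Q = 0 for an adiabatic process, so W = −ΔU = 17100 J.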